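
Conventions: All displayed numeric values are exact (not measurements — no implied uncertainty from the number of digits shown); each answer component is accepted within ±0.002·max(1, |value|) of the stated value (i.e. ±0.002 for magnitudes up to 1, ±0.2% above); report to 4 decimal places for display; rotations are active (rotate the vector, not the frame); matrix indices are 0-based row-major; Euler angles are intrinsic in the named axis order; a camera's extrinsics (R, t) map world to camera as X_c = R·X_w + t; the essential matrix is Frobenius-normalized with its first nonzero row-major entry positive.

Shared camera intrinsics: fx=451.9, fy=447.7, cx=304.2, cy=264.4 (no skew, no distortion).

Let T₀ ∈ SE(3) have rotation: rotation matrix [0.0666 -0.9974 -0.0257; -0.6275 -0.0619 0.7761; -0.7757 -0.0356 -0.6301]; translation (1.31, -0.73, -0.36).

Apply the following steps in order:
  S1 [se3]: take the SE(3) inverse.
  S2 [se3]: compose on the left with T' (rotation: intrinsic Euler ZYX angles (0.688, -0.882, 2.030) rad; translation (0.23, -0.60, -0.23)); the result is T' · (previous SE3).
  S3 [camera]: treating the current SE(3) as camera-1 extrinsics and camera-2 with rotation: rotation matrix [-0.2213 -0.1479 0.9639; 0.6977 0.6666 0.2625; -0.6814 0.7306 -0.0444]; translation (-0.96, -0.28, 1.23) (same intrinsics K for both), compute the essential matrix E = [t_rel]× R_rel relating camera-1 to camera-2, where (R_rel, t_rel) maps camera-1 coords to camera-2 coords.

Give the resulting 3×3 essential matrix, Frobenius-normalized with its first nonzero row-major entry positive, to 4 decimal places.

after S1 (invert_se3): R=[0.0666 -0.6276 -0.7757; -0.9974 -0.0619 -0.0356; -0.0257 0.7761 -0.6301], t=(-0.8246, 1.2487, 0.3734)
after S2 (compose_se3): R=[0.2638 0.3545 -0.8971; 0.8189 -0.5737 0.0141; -0.5096 -0.7384 -0.4416], t=(-0.1798, -2.0865, -0.2604)
after S3 (essential): [0.0631 0.1124 -0.3480; 0.4313 -0.5580 -0.0288; -0.1526 -0.1195 0.5714]

matrix = [0.0631 0.1124 -0.3480; 0.4313 -0.5580 -0.0288; -0.1526 -0.1195 0.5714]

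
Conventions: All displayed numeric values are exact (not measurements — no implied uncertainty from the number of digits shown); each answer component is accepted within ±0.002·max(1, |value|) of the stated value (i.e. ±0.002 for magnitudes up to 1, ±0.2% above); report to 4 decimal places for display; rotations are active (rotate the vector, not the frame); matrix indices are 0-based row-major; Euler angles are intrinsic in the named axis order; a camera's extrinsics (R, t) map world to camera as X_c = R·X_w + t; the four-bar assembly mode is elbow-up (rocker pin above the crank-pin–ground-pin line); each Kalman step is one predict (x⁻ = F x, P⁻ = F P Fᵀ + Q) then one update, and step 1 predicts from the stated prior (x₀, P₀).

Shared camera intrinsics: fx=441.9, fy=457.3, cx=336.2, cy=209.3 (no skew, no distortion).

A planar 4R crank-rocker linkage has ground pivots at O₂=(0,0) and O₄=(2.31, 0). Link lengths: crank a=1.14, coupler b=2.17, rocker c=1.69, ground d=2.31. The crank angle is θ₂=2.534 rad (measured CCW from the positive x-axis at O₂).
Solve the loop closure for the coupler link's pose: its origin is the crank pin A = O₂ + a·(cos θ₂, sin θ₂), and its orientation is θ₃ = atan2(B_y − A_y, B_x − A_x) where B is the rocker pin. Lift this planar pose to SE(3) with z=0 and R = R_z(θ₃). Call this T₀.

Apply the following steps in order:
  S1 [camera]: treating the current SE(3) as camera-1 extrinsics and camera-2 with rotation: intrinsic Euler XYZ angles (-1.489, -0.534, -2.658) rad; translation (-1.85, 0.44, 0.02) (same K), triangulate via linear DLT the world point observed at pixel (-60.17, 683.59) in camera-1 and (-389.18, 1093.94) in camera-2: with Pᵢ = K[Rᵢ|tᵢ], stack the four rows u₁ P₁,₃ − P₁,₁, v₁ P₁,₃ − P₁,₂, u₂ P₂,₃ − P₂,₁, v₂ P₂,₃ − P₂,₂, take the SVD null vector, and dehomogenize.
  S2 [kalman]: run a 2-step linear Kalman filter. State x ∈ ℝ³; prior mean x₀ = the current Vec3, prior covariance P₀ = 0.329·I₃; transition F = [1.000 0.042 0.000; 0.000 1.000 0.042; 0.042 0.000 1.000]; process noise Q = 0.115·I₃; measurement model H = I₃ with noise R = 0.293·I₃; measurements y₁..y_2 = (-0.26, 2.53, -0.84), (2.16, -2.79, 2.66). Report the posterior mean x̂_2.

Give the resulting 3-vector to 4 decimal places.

source (fourbar_fk): coupler pose = R=[0.9633 -0.2684 0.0000; 0.2684 0.9633 0.0000; 0.0000 0.0000 1.0000], t=(-0.9360, 0.6508, 0.0000)
after S1 (triangulate): (-0.3155, 1.3285, 1.7798)
after S2 (kf_track): (0.9659, -0.3147, 1.4033)

result = (0.9659, -0.3147, 1.4033)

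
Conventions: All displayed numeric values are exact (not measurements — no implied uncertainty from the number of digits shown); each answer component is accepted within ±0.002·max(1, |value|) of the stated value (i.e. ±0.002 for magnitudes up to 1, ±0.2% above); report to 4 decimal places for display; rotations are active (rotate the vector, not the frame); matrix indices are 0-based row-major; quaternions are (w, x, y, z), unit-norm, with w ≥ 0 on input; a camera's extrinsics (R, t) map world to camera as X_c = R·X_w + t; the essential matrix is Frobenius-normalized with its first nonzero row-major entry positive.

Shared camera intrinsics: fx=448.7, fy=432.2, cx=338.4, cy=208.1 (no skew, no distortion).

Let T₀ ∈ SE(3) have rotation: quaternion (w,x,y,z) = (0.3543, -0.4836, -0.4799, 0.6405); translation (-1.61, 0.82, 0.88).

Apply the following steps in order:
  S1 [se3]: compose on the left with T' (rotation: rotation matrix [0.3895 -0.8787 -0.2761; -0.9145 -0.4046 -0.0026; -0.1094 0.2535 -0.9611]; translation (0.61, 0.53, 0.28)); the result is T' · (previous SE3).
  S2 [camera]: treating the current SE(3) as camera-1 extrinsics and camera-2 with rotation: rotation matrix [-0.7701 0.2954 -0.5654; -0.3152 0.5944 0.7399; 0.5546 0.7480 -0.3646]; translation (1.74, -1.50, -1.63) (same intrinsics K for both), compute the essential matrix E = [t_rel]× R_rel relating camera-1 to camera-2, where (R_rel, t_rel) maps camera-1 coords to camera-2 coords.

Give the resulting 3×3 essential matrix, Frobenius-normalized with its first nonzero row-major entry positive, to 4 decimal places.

after S1 (compose_se3): R=[-0.8390 0.5217 -0.1545; -0.1136 0.1097 0.9875; 0.5321 0.8461 -0.0328], t=(-0.9806, 1.6683, -0.1818)
after S2 (essential): [0.0783 0.2650 -0.3304; -0.1259 0.2586 -0.5054; 0.6153 0.2899 0.1175]

matrix = [0.0783 0.2650 -0.3304; -0.1259 0.2586 -0.5054; 0.6153 0.2899 0.1175]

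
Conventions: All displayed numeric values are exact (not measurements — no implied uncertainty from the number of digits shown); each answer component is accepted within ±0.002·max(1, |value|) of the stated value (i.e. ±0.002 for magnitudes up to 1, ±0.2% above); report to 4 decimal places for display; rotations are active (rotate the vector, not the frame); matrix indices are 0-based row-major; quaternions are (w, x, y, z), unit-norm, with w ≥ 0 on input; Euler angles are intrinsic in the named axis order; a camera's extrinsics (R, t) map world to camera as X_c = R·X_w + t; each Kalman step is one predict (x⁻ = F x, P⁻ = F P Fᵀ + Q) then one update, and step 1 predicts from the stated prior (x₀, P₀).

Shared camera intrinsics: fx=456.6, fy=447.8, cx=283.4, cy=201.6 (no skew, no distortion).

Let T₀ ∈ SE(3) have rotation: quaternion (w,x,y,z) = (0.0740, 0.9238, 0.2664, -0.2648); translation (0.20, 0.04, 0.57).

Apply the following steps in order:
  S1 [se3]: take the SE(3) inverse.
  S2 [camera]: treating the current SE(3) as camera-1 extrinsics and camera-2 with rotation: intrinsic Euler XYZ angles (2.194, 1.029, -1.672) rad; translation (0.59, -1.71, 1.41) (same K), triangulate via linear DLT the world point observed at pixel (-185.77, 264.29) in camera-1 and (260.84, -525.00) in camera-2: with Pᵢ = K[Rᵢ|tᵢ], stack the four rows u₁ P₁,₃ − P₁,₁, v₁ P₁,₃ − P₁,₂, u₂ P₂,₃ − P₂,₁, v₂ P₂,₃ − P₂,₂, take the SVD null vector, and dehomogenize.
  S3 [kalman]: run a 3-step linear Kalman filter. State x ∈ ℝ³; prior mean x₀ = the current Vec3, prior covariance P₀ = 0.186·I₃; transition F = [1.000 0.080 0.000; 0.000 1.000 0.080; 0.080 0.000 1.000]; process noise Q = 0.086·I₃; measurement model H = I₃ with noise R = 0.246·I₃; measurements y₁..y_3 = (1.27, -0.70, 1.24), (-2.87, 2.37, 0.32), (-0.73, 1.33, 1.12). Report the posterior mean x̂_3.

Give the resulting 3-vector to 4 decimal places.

result = (-1.0909, 0.9356, 0.7320)

after S1 (invert_se3): R=[0.7178 0.4530 -0.5287; 0.5314 -0.8471 -0.0044; -0.4498 -0.2778 -0.8488], t=(0.1397, -0.0699, 0.5849)
after S2 (triangulate): (-1.8753, -1.5671, -0.0009)
after S3 (kf_track): (-1.0909, 0.9356, 0.7320)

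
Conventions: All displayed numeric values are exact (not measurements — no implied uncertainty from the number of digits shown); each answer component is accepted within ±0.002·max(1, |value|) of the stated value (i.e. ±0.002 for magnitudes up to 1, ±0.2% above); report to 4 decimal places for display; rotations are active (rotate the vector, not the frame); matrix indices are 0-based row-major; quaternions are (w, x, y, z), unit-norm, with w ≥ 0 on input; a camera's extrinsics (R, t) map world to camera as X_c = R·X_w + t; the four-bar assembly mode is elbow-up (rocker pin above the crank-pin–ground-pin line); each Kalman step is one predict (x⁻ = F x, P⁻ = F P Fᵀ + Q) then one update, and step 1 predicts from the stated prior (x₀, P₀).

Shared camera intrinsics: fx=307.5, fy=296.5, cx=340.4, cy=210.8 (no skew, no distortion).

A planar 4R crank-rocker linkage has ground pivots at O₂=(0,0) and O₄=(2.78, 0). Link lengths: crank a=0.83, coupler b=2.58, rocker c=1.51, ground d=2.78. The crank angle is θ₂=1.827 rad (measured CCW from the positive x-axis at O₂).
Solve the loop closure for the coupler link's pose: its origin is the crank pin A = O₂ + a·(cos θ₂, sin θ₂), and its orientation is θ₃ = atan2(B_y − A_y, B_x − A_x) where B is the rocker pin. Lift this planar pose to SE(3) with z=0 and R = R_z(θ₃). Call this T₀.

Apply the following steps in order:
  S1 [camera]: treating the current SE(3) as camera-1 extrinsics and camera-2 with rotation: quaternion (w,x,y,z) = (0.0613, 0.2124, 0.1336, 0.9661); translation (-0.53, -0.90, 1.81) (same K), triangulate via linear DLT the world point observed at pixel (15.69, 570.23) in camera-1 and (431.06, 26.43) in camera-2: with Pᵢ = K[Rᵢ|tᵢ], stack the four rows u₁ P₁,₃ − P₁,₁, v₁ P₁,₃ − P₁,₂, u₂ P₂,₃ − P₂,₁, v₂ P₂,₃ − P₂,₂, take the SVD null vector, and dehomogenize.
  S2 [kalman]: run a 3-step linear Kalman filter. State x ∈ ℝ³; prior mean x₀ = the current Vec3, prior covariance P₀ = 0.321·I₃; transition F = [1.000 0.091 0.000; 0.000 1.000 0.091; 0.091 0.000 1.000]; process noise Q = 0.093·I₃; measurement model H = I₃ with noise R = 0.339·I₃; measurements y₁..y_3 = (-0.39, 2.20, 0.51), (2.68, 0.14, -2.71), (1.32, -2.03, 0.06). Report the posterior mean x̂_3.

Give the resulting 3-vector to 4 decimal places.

result = (1.0672, -0.2604, -0.4171)

source (fourbar_fk): coupler pose = R=[0.9701 -0.2427 0.0000; 0.2427 0.9701 0.0000; 0.0000 0.0000 1.0000], t=(-0.2103, 0.8029, 0.0000)
after S1 (triangulate): (-0.9780, 1.1065, 1.3520)
after S2 (kf_track): (1.0672, -0.2604, -0.4171)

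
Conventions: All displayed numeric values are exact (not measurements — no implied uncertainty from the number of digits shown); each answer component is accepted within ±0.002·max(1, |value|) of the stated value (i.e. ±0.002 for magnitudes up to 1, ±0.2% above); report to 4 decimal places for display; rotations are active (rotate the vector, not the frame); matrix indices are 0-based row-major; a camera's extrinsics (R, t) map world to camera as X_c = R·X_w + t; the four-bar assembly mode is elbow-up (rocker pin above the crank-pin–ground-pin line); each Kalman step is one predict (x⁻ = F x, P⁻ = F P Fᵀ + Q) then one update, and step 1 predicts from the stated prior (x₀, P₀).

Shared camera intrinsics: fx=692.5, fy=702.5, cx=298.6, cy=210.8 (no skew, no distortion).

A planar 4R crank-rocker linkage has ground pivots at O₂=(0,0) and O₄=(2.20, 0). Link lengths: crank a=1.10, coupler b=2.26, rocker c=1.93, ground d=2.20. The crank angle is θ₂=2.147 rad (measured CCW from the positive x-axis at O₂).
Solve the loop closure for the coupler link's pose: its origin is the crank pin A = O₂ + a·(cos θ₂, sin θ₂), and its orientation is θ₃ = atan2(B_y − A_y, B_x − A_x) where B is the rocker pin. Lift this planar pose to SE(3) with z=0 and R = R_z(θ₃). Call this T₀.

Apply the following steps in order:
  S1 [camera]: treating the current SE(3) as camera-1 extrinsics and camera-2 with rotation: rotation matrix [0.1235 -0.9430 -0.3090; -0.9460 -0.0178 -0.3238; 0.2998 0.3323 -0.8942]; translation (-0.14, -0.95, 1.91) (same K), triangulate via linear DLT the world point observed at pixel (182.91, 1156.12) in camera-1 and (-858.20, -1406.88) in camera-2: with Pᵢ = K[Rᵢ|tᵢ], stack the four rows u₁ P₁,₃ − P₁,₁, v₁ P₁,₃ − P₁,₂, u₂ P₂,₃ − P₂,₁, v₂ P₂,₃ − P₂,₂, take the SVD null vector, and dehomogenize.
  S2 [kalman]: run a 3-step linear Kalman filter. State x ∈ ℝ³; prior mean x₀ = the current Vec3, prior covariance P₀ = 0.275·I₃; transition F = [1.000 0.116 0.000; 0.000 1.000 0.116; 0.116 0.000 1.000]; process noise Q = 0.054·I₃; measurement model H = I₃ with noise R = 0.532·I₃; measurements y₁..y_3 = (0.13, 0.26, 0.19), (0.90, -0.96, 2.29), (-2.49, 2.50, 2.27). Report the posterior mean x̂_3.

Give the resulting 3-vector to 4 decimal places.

source (fourbar_fk): coupler pose = R=[0.9228 -0.3853 0.0000; 0.3853 0.9228 0.0000; 0.0000 0.0000 1.0000], t=(-0.5993, 0.9224, 0.0000)
after S1 (triangulate): (0.8265, 1.1724, 1.7261)
after S2 (kf_track): (-0.1269, 1.0814, 1.7611)

result = (-0.1269, 1.0814, 1.7611)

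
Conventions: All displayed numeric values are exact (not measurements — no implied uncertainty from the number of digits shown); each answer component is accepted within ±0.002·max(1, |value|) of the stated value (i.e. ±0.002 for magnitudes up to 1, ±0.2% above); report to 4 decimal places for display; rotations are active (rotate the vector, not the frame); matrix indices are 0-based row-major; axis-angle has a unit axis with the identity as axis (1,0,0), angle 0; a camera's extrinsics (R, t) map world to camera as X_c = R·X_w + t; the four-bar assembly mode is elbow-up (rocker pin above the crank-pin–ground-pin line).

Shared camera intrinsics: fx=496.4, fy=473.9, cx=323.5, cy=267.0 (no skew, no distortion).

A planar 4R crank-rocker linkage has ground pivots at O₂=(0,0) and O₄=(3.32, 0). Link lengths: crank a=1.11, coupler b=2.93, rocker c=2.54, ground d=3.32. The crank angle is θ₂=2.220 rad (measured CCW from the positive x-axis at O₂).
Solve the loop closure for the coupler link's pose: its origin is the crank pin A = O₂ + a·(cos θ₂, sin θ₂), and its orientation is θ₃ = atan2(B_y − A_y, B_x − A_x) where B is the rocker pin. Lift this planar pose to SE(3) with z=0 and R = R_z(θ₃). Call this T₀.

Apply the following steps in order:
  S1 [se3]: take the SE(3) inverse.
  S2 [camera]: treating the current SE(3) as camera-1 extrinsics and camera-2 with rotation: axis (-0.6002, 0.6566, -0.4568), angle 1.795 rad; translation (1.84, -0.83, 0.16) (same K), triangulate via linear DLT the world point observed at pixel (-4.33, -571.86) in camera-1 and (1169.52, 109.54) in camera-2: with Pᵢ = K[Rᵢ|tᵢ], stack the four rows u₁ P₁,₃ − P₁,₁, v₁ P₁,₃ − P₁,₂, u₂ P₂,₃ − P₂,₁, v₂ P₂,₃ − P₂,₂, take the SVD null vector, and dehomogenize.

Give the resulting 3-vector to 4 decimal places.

source (fourbar_fk): coupler pose = R=[0.9016 -0.4327 0.0000; 0.4327 0.9016 0.0000; 0.0000 0.0000 1.0000], t=(-0.6711, 0.8842, 0.0000)
after S1 (invert_se3): R=[0.9016 0.4327 0.0000; -0.4327 0.9016 0.0000; 0.0000 0.0000 1.0000], t=(0.2224, -1.0875, 0.0000)
after S2 (triangulate): (-0.4535, -1.5175, 1.2764)

result = (-0.4535, -1.5175, 1.2764)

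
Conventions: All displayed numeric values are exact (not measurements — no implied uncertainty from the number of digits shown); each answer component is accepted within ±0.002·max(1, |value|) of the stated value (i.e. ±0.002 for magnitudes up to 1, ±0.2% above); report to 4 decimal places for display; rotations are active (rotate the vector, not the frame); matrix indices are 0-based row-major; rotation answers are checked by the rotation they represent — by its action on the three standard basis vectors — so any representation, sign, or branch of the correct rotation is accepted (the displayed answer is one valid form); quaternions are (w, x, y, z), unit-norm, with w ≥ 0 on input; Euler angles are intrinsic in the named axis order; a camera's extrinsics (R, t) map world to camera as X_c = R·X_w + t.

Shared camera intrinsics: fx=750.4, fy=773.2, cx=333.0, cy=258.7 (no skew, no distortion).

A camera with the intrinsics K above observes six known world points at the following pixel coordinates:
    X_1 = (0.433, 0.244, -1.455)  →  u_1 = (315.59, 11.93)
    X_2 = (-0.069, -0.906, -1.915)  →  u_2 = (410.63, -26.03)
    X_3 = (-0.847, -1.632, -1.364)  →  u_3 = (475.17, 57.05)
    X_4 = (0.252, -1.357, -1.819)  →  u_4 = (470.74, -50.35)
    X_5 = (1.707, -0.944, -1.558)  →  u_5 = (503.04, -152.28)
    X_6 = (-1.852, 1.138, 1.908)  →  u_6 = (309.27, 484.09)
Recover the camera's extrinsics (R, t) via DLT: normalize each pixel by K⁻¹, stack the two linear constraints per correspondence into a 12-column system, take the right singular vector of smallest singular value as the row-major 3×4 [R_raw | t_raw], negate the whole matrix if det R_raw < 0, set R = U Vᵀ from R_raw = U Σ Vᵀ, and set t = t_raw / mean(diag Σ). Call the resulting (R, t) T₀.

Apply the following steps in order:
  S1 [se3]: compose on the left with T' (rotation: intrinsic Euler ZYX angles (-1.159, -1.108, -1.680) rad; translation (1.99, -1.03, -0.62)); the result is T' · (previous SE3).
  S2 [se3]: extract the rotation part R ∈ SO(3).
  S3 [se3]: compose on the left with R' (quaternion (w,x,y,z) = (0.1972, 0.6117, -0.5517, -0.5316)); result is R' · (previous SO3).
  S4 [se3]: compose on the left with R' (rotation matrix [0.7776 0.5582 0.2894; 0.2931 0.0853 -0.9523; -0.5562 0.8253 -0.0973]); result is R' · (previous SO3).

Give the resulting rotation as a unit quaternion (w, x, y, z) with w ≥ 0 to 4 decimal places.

source (pnp_recover): camera pose = R=[0.1601 -0.9304 0.3297; -0.2778 0.2780 0.9195; -0.9472 -0.2388 -0.2139], t=(0.4999, -0.4998, 6.0793)
after S1 (compose_se3): R=[-0.9424 -0.3219 0.0912; -0.1192 0.0682 -0.9905; 0.3126 -0.9443 -0.1027], t=(7.7265, 1.0701, -0.2466)
after S2 (rot_of_se3): [-0.9424 -0.3219 0.0912; -0.1192 0.0682 -0.9905; 0.3126 -0.9443 -0.1027]
after S3 (compose_so3): [-0.0520 0.8438 0.5341; 0.9789 -0.0627 0.1944; 0.1975 0.5330 -0.8228]
after S4 (compose_so3): [0.5631 0.7754 0.2858; -0.1199 -0.2655 0.9566; 0.8176 -0.5730 -0.0566]

rotation (quat) = (0.5570, -0.6865, -0.2387, -0.4018)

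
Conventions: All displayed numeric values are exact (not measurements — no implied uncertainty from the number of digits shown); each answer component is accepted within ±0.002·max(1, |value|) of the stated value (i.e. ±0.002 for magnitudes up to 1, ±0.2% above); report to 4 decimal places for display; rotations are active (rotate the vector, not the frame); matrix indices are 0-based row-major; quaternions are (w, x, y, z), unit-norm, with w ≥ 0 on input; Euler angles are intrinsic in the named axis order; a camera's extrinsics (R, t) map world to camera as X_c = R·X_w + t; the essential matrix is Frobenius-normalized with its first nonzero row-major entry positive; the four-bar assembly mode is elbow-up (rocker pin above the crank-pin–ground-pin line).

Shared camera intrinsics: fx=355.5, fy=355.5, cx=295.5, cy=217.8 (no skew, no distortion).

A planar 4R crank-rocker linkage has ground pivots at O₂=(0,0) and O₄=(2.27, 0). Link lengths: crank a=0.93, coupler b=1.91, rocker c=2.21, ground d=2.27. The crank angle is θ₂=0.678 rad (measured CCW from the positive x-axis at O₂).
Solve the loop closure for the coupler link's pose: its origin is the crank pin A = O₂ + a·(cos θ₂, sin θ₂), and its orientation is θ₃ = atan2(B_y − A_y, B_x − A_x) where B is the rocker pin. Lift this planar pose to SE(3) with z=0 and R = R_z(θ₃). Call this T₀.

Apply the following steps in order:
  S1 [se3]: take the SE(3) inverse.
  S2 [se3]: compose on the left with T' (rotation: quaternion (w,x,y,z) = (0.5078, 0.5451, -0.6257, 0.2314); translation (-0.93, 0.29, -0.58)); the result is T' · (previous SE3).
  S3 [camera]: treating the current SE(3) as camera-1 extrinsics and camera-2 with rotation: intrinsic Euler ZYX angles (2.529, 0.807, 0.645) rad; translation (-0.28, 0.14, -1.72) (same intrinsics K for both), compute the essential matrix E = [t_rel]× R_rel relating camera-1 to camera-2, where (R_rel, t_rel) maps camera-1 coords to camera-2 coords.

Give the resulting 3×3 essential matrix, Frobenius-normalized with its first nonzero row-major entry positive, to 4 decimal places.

source (fourbar_fk): coupler pose = R=[0.5645 -0.8255 0.0000; 0.8255 0.5645 0.0000; 0.0000 0.0000 1.0000], t=(0.7243, 0.5833, 0.0000)
after S1 (invert_se3): R=[0.5645 0.8255 0.0000; -0.8255 0.5645 -0.0000; 0.0000 0.0000 1.0000], t=(-0.8904, 0.2686, 0.0000)
after S2 (compose_se3): R=[0.8191 -0.4269 -0.3832; -0.4989 -0.2005 -0.8431; 0.2831 0.8818 -0.3772], t=(-1.2743, 0.7683, -1.2994)
after S3 (essential): [0.0525 -0.4909 -0.3306; -0.3363 -0.3992 0.4737; -0.0662 0.2800 0.2596]

matrix = [0.0525 -0.4909 -0.3306; -0.3363 -0.3992 0.4737; -0.0662 0.2800 0.2596]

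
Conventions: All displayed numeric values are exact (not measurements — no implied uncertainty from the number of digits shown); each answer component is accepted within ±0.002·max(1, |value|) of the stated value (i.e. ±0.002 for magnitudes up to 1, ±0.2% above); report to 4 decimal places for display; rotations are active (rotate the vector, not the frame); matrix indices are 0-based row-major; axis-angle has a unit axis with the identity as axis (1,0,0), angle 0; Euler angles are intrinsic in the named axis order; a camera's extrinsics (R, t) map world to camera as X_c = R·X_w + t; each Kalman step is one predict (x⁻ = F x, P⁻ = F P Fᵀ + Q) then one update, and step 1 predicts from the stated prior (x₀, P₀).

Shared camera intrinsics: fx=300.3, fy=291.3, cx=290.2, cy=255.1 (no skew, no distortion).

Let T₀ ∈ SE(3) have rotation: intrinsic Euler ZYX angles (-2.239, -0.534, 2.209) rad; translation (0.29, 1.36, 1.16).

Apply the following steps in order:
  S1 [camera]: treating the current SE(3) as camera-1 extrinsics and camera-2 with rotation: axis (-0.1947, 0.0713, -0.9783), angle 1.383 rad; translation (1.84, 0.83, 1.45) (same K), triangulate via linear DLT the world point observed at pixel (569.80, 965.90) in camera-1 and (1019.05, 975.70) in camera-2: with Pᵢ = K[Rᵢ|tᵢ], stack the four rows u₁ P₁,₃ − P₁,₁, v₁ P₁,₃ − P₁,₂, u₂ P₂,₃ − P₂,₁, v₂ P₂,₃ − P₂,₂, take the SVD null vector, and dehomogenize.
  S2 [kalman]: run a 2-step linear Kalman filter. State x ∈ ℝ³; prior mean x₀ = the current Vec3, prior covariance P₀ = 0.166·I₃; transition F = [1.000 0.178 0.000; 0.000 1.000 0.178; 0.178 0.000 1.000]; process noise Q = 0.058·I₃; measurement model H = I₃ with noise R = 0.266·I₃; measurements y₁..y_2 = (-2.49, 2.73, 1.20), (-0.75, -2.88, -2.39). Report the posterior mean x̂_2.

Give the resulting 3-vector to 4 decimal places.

result = (-1.4021, -0.2263, -1.1185)

after S1 (triangulate): (-1.3536, 0.7638, -0.2407)
after S2 (kf_track): (-1.4021, -0.2263, -1.1185)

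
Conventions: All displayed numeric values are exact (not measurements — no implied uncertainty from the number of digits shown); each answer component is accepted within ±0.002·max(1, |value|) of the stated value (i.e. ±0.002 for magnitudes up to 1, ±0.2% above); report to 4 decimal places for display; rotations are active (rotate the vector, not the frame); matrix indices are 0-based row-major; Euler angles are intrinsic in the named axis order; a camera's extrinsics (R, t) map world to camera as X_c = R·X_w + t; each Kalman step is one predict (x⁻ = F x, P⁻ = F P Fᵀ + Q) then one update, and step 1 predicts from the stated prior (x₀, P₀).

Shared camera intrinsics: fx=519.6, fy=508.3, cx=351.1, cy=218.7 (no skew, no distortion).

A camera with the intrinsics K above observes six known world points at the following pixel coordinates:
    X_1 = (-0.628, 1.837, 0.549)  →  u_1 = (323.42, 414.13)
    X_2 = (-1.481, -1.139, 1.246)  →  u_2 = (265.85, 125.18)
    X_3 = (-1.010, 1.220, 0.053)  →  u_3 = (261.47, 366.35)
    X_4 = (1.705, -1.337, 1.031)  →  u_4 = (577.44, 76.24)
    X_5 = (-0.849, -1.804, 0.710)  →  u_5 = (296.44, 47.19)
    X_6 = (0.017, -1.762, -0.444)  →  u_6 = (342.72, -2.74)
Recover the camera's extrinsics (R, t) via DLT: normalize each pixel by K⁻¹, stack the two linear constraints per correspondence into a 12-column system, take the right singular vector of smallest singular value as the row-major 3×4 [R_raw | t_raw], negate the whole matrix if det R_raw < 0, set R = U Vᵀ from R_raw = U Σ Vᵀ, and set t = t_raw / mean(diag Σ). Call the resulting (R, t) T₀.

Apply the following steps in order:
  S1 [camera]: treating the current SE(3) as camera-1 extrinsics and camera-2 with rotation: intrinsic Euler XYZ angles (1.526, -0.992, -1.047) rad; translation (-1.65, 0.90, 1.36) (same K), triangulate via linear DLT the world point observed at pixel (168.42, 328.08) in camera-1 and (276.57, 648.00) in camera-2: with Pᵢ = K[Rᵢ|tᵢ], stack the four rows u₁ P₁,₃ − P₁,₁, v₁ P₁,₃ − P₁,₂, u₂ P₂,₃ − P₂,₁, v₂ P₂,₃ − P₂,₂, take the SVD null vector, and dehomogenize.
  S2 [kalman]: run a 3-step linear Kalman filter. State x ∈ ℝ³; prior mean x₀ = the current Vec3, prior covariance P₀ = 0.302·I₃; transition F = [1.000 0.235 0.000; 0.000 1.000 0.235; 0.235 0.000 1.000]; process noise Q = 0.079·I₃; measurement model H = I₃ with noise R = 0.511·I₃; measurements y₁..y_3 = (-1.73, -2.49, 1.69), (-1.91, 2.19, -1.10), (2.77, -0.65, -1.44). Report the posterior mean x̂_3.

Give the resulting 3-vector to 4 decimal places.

result = (0.0570, -0.0494, -0.9564)

source (pnp_recover): camera pose = R=[0.9518 0.0286 0.3052; -0.0124 0.9984 -0.0551; -0.3063 0.0487 0.9507], t=(0.1100, 0.1200, 4.2200)
after S1 (triangulate): (-0.6991, 0.4153, -1.5990)
after S2 (kf_track): (0.0570, -0.0494, -0.9564)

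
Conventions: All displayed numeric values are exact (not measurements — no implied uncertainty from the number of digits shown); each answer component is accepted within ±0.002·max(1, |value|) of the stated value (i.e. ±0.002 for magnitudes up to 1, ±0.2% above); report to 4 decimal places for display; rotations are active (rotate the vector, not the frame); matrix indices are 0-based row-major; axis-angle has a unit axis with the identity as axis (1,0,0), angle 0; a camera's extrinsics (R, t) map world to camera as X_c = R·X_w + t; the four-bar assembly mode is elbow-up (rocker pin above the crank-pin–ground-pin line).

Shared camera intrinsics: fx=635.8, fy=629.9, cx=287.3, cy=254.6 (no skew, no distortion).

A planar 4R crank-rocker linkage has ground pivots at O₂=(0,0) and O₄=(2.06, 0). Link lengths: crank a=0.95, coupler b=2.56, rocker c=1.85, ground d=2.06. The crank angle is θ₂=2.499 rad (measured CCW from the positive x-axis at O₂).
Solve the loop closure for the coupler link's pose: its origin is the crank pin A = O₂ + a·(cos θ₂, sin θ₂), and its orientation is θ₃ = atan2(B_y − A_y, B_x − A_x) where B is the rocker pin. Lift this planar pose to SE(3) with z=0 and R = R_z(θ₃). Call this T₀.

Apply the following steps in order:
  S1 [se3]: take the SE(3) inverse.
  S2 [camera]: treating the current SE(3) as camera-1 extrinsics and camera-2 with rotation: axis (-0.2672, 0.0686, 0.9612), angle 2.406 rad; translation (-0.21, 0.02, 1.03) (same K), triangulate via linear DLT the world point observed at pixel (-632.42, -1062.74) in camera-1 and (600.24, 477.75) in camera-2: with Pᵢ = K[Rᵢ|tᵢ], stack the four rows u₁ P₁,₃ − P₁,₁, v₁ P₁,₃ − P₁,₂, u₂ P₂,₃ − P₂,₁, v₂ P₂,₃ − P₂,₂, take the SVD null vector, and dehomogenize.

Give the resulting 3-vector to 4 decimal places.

result = (-1.0256, -1.6391, 0.8747)

source (fourbar_fk): coupler pose = R=[0.8844 -0.4668 0.0000; 0.4668 0.8844 0.0000; 0.0000 0.0000 1.0000], t=(-0.7605, 0.5693, 0.0000)
after S1 (invert_se3): R=[0.8844 0.4668 0.0000; -0.4668 0.8844 0.0000; 0.0000 0.0000 1.0000], t=(0.4068, -0.8585, 0.0000)
after S2 (triangulate): (-1.0256, -1.6391, 0.8747)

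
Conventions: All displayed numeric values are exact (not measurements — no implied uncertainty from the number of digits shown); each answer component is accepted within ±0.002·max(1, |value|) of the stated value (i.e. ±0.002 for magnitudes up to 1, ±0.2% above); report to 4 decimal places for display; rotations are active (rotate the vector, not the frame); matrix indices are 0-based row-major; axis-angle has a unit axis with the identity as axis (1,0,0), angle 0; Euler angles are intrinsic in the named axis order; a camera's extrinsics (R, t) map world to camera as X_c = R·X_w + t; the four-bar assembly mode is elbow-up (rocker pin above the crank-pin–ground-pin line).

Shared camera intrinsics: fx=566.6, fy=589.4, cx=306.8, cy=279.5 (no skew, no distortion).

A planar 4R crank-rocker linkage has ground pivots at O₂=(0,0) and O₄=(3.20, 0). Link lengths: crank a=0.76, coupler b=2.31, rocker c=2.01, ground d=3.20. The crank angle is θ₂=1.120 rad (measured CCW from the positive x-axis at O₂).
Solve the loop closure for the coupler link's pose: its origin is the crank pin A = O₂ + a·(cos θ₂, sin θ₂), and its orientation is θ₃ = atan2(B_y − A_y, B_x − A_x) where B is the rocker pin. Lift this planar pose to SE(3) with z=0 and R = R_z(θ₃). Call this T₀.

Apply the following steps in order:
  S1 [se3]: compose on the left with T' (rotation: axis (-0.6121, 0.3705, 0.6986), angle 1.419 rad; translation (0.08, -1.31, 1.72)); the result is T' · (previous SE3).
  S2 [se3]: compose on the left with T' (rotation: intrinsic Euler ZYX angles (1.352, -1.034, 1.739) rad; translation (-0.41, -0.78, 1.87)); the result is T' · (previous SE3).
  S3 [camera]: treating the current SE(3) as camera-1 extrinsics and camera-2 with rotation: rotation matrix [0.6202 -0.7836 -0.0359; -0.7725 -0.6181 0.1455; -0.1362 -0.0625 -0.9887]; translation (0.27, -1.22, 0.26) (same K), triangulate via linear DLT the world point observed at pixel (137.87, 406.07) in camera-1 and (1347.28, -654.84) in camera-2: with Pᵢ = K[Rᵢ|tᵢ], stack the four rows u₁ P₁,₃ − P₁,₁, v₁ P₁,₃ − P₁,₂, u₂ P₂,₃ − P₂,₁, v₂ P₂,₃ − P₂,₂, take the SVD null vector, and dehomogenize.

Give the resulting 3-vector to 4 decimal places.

result = (1.1814, -1.0546, -0.8575)

source (fourbar_fk): coupler pose = R=[0.8711 -0.4910 0.0000; 0.4910 0.8711 0.0000; 0.0000 0.0000 1.0000], t=(0.3311, 0.6841, 0.0000)
after S1 (compose_se3): R=[-0.0248 -0.9997 0.0033; 0.5654 -0.0113 0.8248; -0.8245 0.0223 0.5655], t=(-0.3687, -0.9619, 1.2149)
after S2 (compose_se3): R=[-0.8335 -0.0885 0.5453; -0.4399 -0.4909 -0.7520; 0.3343 -0.8667 0.3702], t=(0.7759, -0.2229, 0.9642)
after S3 (triangulate): (1.1814, -1.0546, -0.8575)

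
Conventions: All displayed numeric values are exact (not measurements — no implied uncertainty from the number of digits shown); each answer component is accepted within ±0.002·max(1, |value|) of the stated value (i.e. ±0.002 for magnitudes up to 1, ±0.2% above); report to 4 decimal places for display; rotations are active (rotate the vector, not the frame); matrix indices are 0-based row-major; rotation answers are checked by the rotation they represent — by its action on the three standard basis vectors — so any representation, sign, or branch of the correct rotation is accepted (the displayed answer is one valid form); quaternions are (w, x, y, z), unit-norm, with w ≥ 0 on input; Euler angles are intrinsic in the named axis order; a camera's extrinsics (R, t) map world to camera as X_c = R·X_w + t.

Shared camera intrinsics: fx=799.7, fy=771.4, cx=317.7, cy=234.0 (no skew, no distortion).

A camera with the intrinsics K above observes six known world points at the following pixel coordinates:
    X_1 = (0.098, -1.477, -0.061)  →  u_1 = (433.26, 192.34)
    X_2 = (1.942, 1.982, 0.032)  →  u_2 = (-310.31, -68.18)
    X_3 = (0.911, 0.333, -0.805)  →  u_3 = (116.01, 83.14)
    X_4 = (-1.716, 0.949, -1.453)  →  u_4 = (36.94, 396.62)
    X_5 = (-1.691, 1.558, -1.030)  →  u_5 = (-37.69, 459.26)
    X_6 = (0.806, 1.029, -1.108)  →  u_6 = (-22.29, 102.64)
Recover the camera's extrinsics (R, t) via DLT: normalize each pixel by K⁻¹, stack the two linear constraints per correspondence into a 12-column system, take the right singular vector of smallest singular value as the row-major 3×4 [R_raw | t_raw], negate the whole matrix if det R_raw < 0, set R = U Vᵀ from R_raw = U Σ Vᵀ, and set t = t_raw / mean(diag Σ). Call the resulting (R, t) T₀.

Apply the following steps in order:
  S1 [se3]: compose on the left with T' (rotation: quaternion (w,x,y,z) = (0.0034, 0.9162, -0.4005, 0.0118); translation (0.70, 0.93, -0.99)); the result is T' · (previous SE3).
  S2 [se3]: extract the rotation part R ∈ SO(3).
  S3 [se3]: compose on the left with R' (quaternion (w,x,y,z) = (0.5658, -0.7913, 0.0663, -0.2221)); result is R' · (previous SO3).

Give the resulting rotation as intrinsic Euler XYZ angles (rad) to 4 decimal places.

source (pnp_recover): camera pose = R=[0.0370 -0.8442 0.5347; -0.8679 0.2380 0.4359; -0.4953 -0.4802 -0.7239], t=(-0.4601, 0.1800, 4.5403)
after S1 (compose_se3): R=[0.6528 -0.7569 0.0294; 0.5701 0.4654 -0.6771; 0.4988 0.4588 0.7353], t=(0.3414, 1.0742, -5.5408)
after S2 (rot_of_se3): [0.6528 -0.7569 0.0294; 0.5701 0.4654 -0.6771; 0.4988 0.4588 0.7353]
after S3 (compose_so3): [0.8789 -0.4118 0.2407; -0.0007 0.5036 0.8639; -0.4770 -0.7595 0.4424]

rotation (euler_xyz) = (-1.0976, 0.2431, 0.4382)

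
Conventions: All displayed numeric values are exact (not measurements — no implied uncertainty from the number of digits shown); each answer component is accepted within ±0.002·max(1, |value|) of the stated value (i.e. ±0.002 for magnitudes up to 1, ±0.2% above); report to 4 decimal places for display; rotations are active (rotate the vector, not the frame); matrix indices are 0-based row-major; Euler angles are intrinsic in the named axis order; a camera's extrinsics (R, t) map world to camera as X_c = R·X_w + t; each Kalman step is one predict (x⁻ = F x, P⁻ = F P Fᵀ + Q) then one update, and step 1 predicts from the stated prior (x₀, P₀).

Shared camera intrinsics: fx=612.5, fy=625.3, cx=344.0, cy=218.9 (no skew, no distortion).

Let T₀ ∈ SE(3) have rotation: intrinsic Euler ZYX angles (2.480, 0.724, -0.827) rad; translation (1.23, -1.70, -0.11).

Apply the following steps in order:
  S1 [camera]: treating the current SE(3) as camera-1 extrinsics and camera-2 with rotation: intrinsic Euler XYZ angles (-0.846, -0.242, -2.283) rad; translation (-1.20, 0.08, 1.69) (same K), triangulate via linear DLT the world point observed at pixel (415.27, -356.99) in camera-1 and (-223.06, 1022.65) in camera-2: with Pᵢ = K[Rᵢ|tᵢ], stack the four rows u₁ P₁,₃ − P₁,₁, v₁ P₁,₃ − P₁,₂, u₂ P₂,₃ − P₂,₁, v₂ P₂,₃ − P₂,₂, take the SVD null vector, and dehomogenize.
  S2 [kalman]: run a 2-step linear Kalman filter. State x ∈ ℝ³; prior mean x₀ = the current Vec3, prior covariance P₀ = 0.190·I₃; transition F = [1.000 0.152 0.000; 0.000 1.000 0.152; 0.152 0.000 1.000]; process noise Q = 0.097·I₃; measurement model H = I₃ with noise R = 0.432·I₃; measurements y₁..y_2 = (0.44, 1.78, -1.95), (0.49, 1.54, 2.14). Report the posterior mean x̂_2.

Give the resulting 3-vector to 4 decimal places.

after S1 (triangulate): (-1.0087, -0.9887, 1.9987)
after S2 (kf_track): (-0.0280, 0.8780, 1.1030)

result = (-0.0280, 0.8780, 1.1030)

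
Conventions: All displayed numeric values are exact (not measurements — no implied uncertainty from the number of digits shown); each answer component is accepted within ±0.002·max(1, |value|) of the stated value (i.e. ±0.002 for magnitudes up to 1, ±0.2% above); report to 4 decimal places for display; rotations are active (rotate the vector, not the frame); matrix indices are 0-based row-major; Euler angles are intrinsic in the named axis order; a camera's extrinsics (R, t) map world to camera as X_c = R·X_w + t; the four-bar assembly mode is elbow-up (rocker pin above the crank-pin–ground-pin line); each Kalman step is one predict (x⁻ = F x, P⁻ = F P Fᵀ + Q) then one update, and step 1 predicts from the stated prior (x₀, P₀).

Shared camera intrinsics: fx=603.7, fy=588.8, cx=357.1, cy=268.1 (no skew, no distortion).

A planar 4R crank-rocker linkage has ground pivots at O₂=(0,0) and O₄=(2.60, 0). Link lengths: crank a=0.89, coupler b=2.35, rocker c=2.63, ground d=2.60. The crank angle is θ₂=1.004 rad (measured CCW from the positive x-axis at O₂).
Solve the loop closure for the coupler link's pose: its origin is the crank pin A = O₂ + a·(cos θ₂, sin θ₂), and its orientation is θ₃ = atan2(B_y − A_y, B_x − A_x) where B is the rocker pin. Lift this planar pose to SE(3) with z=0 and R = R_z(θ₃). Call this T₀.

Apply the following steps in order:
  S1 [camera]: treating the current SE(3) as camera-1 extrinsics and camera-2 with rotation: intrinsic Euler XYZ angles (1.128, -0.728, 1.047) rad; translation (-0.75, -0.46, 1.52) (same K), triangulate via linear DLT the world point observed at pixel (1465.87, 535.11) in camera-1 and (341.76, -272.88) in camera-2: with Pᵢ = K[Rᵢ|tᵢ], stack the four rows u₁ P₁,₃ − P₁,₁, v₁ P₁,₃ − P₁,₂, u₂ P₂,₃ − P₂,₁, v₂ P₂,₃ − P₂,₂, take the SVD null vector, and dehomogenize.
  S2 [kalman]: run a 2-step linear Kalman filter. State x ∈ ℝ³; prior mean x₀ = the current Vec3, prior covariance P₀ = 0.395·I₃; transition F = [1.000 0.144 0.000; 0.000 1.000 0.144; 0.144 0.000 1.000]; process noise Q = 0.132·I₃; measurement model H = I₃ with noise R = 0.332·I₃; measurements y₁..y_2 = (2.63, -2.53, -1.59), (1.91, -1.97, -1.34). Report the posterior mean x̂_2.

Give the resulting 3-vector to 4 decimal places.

result = (1.7442, -2.1333, -0.6780)

source (fourbar_fk): coupler pose = R=[0.6401 -0.7683 0.0000; 0.7683 0.6401 0.0000; 0.0000 0.0000 1.0000], t=(0.4779, 0.7508, 0.0000)
after S1 (triangulate): (1.3793, -1.7771, 1.4843)
after S2 (kf_track): (1.7442, -2.1333, -0.6780)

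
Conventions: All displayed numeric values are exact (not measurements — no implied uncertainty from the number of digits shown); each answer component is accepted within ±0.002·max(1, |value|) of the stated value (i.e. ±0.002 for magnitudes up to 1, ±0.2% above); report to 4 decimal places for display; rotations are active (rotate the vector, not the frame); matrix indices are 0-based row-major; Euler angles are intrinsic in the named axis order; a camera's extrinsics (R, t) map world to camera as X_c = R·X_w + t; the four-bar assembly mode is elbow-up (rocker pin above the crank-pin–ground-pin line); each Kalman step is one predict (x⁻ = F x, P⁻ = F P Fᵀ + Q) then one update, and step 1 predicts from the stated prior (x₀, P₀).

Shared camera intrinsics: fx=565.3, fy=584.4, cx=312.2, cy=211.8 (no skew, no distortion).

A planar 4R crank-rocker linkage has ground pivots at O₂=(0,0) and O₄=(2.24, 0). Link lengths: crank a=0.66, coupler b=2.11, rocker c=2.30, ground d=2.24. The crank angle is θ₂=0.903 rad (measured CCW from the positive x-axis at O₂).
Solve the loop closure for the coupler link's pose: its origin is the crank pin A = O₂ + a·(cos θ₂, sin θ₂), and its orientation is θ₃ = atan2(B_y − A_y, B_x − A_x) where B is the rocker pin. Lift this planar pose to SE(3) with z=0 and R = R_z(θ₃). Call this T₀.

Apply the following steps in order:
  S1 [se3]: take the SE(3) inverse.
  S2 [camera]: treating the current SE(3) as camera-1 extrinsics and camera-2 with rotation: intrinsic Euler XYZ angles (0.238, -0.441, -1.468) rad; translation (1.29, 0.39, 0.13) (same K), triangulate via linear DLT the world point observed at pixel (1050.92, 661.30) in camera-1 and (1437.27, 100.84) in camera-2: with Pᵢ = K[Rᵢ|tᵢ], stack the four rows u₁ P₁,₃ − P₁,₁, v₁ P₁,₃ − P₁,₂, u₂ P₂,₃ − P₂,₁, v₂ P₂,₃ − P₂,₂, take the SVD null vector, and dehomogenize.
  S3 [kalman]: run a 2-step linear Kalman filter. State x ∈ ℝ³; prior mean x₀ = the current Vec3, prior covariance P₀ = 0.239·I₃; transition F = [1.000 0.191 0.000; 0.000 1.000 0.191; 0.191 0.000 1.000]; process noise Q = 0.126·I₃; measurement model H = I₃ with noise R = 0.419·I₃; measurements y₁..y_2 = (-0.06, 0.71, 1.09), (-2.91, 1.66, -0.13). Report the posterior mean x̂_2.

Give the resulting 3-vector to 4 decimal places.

source (fourbar_fk): coupler pose = R=[0.5890 -0.8082 0.0000; 0.8082 0.5890 0.0000; 0.0000 0.0000 1.0000], t=(0.4087, 0.5182, 0.0000)
after S1 (invert_se3): R=[0.5890 0.8082 0.0000; -0.8082 0.5890 -0.0000; 0.0000 0.0000 1.0000], t=(-0.6595, 0.0251, 0.0000)
after S2 (triangulate): (0.4979, 1.4273, 0.6024)
after S3 (kf_track): (-0.9709, 1.2920, 0.3359)

result = (-0.9709, 1.2920, 0.3359)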